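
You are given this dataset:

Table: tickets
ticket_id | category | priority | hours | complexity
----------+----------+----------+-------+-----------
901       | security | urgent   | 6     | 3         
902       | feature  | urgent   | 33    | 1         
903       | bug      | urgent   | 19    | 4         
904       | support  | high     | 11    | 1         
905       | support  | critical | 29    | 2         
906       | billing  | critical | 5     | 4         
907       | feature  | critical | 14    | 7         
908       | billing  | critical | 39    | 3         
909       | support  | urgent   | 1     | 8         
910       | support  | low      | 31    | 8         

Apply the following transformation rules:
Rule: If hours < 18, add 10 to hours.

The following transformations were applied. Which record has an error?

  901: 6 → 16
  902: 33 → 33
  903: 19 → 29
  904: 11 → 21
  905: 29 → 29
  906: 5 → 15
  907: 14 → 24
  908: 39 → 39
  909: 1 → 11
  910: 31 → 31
Record 903 has an error. The correct transformed value should be 19, not 29.

Step 1: Check each record against the rule
Step 2: Record 903 has hours = 19
Step 3: Since 19 >= 18, the bonus should not have been applied
Step 4: Correct value = 19, but claimed value = 29
Conclusion: Record 903 has the error.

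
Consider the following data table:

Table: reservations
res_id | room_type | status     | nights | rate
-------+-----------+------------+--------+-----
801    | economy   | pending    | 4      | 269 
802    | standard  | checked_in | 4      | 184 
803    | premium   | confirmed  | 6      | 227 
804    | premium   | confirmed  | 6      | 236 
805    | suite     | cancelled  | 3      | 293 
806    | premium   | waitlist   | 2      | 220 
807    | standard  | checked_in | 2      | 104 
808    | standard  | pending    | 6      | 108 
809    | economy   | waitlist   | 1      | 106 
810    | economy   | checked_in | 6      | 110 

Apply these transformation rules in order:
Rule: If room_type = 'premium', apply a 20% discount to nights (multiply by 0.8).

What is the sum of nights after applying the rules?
37.2

Step 1: Records with room_type = 'premium' have total nights = 14
Step 2: Apply multiplier: 14 × 0.8 = 11.2
Step 3: Other records total: 26
Step 4: Final sum = 11.2 + 26 = 37.2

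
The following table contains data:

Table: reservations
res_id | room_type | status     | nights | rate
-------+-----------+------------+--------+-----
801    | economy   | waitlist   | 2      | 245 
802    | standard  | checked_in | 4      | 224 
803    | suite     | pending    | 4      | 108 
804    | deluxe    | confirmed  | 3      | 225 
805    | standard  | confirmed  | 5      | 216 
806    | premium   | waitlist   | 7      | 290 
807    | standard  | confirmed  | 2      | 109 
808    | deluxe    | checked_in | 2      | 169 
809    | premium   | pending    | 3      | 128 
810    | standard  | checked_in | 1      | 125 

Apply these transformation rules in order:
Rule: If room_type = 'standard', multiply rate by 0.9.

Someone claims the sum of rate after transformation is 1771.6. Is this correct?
Yes, the result is correct.

Step 1: Calculate the correct sum after transformation
Step 2: Apply multiplier 0.9 to records where room_type = 'standard'
Step 3: Correct result = 1771.6
Step 4: Claimed result = 1771.6
Step 5: 1771.6 = 1771.6 ✓
Conclusion: The claimed result is correct.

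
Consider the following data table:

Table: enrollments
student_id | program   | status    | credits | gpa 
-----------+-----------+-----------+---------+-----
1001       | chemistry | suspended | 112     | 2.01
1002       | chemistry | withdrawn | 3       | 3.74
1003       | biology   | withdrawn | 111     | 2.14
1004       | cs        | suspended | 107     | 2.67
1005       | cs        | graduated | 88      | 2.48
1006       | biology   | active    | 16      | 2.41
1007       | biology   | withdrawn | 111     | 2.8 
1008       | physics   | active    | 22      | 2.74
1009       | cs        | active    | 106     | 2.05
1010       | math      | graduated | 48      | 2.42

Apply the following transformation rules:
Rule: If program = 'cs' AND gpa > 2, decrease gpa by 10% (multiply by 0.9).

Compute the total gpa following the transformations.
24.74

Step 1: Find records where program = 'cs' AND gpa > 2
Step 2: 3 records match, summing to 7.2
Step 3: After multiplier: 7.2 × 0.9 = 6.48
Step 4: Unaffected records sum: 18.26
Step 5: Final sum = 6.48 + 18.26 = 24.74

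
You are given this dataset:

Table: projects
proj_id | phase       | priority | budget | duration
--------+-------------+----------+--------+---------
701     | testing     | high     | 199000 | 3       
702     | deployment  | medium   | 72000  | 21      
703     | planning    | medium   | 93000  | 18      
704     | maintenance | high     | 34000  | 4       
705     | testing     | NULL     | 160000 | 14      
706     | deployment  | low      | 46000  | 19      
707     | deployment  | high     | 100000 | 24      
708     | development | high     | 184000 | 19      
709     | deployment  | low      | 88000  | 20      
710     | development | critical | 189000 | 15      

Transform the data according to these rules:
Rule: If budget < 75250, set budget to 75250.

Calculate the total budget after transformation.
1238750

Step 1: 3 records have budget < 75250
Step 2: These records originally summed to 152000
Step 3: After setting to minimum: 3 × 75250 = 225750
Step 4: Unaffected records sum: 1013000
Step 5: Final sum = 225750 + 1013000 = 1238750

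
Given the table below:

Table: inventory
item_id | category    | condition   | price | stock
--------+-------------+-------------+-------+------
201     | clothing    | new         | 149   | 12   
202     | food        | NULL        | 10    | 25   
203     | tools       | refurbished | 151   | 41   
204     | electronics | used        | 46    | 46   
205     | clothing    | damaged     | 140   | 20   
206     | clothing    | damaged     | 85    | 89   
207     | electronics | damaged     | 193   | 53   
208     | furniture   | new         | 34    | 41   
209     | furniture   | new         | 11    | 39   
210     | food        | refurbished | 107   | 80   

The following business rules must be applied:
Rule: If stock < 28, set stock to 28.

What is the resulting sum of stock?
473

Step 1: 3 records have stock < 28
Step 2: These records originally summed to 57
Step 3: After setting to minimum: 3 × 28 = 84
Step 4: Unaffected records sum: 389
Step 5: Final sum = 84 + 389 = 473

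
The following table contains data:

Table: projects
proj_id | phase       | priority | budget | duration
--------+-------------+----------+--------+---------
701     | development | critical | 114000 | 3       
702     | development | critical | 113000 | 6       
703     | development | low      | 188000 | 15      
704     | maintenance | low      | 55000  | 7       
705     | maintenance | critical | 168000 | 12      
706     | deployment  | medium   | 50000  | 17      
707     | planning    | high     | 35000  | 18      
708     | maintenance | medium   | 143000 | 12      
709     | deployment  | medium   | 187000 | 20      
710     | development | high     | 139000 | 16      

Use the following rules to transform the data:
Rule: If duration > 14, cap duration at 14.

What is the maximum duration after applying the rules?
14

Step 1: Original maximum duration = 20
Step 2: Apply cap at 14
Step 3: 5 records had duration > 14 and were capped
Step 4: Maximum after transformation = 14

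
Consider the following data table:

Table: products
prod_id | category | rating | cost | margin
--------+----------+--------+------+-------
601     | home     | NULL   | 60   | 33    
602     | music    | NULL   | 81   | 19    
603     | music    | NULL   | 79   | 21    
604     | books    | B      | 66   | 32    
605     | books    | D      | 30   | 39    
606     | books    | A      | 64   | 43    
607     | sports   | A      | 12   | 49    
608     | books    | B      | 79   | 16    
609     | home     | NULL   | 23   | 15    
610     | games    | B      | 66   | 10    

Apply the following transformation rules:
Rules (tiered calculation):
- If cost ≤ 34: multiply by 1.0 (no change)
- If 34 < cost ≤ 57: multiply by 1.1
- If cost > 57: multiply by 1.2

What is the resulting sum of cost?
659.0

Step 1: Tier 1 (cost ≤ 34): 3 records, sum = 65 × 1.0 = 65.0
Step 2: Tier 2 (34 < cost ≤ 57): 0 records, sum = 0 × 1.1 = 0.0
Step 3: Tier 3 (cost > 57): 7 records, sum = 495 × 1.2 = 594.0
Step 4: Final sum = 65.0 + 0.0 + 594.0 = 659.0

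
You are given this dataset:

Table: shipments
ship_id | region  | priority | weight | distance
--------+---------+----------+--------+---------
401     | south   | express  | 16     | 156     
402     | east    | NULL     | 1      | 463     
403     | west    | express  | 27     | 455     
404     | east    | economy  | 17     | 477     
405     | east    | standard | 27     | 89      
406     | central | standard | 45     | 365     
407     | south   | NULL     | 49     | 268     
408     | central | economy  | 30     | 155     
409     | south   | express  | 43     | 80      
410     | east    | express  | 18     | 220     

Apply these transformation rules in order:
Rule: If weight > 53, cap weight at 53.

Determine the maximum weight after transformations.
49

Step 1: Original maximum weight = 49
Step 2: Check cap of 53 against maximum
Step 3: No records exceed the cap (max 49 <= cap 53), so no capping applies
Step 4: Maximum after transformation = 49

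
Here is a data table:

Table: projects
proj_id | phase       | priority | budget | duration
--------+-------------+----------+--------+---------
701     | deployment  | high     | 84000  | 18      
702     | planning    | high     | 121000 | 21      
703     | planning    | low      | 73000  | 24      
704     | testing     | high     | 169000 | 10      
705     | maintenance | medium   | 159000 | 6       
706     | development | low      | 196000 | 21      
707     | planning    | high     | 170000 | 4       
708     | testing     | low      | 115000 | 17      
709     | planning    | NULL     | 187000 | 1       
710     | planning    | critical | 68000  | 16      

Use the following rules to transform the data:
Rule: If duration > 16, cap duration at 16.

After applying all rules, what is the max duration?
16

Step 1: Original maximum duration = 24
Step 2: Apply cap at 16
Step 3: 5 records had duration > 16 and were capped
Step 4: Maximum after transformation = 16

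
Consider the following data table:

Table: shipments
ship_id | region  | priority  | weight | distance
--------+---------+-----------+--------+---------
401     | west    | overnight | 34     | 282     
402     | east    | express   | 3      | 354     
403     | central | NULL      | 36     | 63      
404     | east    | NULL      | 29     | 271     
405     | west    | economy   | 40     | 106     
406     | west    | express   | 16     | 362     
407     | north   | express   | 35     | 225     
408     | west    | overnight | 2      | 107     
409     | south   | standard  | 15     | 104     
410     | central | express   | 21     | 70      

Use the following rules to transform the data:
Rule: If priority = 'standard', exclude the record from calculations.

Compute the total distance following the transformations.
1840

Step 1: Identify records where priority = 'standard'
Step 2: The excluded records sum to 104
Step 3: Original total distance = 1944
Step 4: Remaining total = 1944 - 104 = 1840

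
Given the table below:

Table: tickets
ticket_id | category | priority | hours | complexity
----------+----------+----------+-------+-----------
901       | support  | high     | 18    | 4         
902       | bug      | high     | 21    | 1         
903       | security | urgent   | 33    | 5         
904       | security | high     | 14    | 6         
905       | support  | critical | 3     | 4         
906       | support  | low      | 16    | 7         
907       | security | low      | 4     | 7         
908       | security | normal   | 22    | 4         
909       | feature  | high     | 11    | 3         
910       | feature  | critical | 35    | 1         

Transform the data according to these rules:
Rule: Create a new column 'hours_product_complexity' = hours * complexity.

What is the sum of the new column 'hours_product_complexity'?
650

Step 1: For each record, compute hours * complexity
Example calculations:
  18 * 4 = 72
  21 * 1 = 21
  33 * 5 = 165
  ...
Step 2: Sum all derived values
Step 3: Total = 650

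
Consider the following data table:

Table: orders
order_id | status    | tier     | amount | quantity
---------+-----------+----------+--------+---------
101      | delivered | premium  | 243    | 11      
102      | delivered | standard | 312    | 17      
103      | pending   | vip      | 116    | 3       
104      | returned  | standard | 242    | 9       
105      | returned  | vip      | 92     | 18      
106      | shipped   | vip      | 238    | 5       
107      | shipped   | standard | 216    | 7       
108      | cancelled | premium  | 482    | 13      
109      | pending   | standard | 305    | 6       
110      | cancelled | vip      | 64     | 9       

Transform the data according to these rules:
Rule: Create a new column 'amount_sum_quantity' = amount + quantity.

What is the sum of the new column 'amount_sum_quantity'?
2408

Step 1: For each record, compute amount + quantity
Example calculations:
  243 + 11 = 254
  312 + 17 = 329
  116 + 3 = 119
  ...
Step 2: Sum all derived values
Step 3: Total = 2408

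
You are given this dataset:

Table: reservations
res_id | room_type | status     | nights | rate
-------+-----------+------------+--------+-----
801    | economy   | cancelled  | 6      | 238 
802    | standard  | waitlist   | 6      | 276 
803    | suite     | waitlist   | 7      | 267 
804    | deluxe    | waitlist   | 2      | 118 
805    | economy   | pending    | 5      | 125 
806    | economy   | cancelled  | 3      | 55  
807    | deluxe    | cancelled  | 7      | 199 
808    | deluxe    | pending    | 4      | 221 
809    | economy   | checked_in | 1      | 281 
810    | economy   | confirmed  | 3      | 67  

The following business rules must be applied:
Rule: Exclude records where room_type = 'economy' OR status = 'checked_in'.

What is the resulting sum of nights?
26

Step 1: Find records where room_type = 'economy' OR status = 'checked_in'
Step 2: 5 records match, summing to 18
Step 3: Original sum: 44
Step 4: Remaining sum = 44 - 18 = 26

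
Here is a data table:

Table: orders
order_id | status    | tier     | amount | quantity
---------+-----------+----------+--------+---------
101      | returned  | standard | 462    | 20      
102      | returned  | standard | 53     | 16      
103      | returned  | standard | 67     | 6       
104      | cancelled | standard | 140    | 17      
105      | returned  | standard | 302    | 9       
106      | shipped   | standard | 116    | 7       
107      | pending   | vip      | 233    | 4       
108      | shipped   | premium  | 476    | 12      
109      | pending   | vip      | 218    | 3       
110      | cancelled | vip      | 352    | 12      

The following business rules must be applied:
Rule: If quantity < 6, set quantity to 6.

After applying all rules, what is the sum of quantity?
111

Step 1: 2 records have quantity < 6
Step 2: These records originally summed to 7
Step 3: After setting to minimum: 2 × 6 = 12
Step 4: Unaffected records sum: 99
Step 5: Final sum = 12 + 99 = 111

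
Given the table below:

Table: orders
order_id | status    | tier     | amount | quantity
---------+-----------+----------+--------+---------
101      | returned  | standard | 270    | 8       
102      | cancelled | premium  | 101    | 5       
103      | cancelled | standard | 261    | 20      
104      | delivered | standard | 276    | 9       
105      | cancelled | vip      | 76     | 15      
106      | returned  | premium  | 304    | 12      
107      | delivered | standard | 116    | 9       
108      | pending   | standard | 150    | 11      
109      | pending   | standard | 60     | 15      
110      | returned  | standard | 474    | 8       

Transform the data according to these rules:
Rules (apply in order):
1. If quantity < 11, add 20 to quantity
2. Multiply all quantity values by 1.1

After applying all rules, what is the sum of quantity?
233.2

Step 1: Apply Rule 1 - Add 20 to records with quantity < 11
  - 5 records affected: 39 + (5 × 20) = 139
  - Unaffected records: 73
  - Sum after Rule 1: 212
Step 2: Apply Rule 2 - Multiply all by 1.1
  - 212 × 1.1 = 233.2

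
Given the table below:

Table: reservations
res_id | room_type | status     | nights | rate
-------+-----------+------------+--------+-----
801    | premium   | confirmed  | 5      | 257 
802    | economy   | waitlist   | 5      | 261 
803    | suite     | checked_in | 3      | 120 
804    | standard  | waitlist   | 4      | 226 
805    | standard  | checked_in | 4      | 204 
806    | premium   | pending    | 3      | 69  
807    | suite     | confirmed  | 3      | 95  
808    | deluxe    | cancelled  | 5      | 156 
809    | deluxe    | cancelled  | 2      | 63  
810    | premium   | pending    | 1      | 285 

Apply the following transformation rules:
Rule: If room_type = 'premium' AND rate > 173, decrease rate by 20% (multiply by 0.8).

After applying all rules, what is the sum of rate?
1627.6

Step 1: Find records where room_type = 'premium' AND rate > 173
Step 2: 2 records match, summing to 542
Step 3: After multiplier: 542 × 0.8 = 433.6
Step 4: Unaffected records sum: 1194
Step 5: Final sum = 433.6 + 1194 = 1627.6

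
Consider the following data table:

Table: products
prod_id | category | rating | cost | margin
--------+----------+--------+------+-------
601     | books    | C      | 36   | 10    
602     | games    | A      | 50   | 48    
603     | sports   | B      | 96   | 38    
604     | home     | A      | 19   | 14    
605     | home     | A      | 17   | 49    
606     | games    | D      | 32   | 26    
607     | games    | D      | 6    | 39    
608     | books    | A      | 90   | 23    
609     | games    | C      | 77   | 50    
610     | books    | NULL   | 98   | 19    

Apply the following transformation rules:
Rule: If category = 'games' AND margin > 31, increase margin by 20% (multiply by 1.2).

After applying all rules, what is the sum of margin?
343.4

Step 1: Find records where category = 'games' AND margin > 31
Step 2: 3 records match, summing to 137
Step 3: After multiplier: 137 × 1.2 = 164.4
Step 4: Unaffected records sum: 179
Step 5: Final sum = 164.4 + 179 = 343.4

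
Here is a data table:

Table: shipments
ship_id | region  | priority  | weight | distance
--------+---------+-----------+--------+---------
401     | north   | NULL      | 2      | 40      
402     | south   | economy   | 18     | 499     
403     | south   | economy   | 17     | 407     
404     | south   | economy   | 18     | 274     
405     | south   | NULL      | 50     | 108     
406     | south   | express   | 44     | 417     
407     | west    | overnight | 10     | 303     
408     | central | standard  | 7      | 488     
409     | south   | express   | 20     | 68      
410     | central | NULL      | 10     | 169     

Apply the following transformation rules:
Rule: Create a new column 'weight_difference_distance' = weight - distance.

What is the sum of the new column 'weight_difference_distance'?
-2577

Step 1: For each record, compute weight - distance
Example calculations:
  2 - 40 = -38
  18 - 499 = -481
  17 - 407 = -390
  ...
Step 2: Sum all derived values
Step 3: Total = -2577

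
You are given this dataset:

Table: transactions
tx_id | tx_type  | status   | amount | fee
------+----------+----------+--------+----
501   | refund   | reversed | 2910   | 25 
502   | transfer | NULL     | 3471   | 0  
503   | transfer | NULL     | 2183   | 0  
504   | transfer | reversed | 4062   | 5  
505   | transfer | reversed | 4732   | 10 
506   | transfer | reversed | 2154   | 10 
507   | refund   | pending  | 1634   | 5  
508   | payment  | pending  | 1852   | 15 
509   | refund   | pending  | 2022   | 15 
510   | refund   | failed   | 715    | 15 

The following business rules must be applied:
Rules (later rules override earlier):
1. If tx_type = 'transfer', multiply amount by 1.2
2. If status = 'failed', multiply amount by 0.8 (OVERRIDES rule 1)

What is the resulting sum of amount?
28912.4

Step 1: Rule 2 takes priority for records with status = 'failed'
  - 1 records: 715 × 0.8 = 572.0
Step 2: Rule 1 applies to remaining records with tx_type = 'transfer'
  - 5 records: 16602 × 1.2 = 19922.4
Step 3: Other records unchanged: 8418
Step 4: Final sum = 572.0 + 19922.4 + 8418 = 28912.4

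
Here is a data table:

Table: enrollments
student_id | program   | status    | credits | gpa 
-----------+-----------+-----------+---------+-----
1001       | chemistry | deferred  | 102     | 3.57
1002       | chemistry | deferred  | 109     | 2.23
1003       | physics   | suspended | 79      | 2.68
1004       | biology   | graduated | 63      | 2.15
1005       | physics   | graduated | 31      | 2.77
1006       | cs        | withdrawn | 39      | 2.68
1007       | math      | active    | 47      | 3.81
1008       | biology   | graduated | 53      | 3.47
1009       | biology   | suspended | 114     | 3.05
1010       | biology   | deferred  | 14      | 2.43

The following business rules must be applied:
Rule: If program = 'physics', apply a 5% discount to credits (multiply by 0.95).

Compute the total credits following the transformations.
645.5

Step 1: Records with program = 'physics' have total credits = 110
Step 2: Apply multiplier: 110 × 0.95 = 104.5
Step 3: Other records total: 541
Step 4: Final sum = 104.5 + 541 = 645.5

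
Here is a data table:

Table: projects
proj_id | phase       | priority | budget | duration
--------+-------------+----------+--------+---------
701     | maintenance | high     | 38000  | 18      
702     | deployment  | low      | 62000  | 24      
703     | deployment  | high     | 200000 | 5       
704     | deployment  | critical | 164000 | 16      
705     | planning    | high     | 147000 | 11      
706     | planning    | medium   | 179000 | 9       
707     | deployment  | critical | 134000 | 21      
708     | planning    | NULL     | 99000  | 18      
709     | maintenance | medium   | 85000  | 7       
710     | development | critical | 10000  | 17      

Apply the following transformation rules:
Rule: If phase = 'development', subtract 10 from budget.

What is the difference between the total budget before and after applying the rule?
10

Step 1: Original sum of budget = 1118000
Step 2: 1 records have phase = 'development'
Step 3: Each affected record changes by -10
Step 4: Total change = 1 × -10 = -10
Step 5: New sum = 1118000 + -10 = 1117990
Step 6: Difference = |1117990 - 1118000| = 10
        (Sum decreased by 10)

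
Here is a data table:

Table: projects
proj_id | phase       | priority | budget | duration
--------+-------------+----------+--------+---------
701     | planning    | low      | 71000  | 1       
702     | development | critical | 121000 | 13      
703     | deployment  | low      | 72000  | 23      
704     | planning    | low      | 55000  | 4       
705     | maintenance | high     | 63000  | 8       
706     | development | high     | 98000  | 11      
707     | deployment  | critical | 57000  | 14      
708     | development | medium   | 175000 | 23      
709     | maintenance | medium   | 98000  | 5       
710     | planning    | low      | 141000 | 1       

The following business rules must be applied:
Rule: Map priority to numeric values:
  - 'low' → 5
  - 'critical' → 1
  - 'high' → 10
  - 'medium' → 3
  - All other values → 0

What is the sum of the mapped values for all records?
48

Step 1: Apply mapping to each record
Step 2: Count by status:
  'low': 4 records × 5 = 20
  'critical': 2 records × 1 = 2
  'high': 2 records × 10 = 20
  'medium': 2 records × 3 = 6
Step 3: Sum all mapped values = 48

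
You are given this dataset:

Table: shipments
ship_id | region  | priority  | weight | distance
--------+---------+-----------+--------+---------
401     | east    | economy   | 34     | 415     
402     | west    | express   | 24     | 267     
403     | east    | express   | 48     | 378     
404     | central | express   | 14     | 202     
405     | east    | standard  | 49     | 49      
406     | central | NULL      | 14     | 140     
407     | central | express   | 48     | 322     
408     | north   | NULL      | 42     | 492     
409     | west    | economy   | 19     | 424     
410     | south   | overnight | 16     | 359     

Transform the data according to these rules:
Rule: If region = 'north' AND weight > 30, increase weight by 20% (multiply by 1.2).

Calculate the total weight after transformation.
316.4

Step 1: Find records where region = 'north' AND weight > 30
Step 2: 1 records match, summing to 42
Step 3: After multiplier: 42 × 1.2 = 50.4
Step 4: Unaffected records sum: 266
Step 5: Final sum = 50.4 + 266 = 316.4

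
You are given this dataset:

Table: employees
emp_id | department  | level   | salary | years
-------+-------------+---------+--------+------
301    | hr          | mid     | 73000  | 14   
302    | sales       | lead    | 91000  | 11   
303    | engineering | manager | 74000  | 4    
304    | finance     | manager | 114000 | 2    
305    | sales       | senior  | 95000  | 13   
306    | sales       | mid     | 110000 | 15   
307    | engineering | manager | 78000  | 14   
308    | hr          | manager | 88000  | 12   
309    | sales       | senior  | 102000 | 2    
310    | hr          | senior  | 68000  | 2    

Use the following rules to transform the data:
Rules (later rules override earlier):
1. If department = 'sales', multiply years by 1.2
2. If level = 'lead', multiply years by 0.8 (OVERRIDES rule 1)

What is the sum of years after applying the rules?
92.8

Step 1: Rule 2 takes priority for records with level = 'lead'
  - 1 records: 11 × 0.8 = 8.8
Step 2: Rule 1 applies to remaining records with department = 'sales'
  - 3 records: 30 × 1.2 = 36.0
Step 3: Other records unchanged: 48
Step 4: Final sum = 8.8 + 36.0 + 48 = 92.8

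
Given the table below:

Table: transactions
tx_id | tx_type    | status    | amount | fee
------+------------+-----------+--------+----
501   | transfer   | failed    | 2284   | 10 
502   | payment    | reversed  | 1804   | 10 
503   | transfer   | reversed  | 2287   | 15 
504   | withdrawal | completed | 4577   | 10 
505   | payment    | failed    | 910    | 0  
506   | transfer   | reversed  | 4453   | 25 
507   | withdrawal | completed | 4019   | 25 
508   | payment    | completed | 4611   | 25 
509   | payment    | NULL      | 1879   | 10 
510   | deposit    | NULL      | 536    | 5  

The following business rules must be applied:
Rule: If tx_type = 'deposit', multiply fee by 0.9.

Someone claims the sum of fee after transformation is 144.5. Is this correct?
No, the correct result is 134.5.

Step 1: Calculate the correct sum after transformation
Step 2: Apply multiplier 0.9 to records where tx_type = 'deposit'
Step 3: Correct result = 134.5
Step 4: Claimed result = 144.5
Step 5: 134.5 ≠ 144.5
Conclusion: The claimed result is incorrect. The correct answer is 134.5.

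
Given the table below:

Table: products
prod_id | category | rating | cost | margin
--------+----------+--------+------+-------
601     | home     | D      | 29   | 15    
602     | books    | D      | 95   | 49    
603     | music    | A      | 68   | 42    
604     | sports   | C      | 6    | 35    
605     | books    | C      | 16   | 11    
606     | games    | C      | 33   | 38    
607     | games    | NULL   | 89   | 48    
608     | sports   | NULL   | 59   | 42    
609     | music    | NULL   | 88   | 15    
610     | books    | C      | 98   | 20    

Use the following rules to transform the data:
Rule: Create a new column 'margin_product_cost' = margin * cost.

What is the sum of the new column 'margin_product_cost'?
19616

Step 1: For each record, compute margin * cost
Example calculations:
  15 * 29 = 435
  49 * 95 = 4655
  42 * 68 = 2856
  ...
Step 2: Sum all derived values
Step 3: Total = 19616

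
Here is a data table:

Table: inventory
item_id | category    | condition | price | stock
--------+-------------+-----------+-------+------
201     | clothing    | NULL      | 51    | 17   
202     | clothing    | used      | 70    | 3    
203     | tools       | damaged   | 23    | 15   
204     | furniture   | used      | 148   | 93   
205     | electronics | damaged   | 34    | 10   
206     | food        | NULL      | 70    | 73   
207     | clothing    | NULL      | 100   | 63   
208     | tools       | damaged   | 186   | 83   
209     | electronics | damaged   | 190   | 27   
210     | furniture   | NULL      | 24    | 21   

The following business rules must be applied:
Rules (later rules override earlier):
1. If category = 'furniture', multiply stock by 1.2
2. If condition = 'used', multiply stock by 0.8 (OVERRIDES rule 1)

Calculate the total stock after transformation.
390.0

Step 1: Rule 2 takes priority for records with condition = 'used'
  - 2 records: 96 × 0.8 = 76.8
Step 2: Rule 1 applies to remaining records with category = 'furniture'
  - 1 records: 21 × 1.2 = 25.2
Step 3: Other records unchanged: 288
Step 4: Final sum = 76.8 + 25.2 + 288 = 390.0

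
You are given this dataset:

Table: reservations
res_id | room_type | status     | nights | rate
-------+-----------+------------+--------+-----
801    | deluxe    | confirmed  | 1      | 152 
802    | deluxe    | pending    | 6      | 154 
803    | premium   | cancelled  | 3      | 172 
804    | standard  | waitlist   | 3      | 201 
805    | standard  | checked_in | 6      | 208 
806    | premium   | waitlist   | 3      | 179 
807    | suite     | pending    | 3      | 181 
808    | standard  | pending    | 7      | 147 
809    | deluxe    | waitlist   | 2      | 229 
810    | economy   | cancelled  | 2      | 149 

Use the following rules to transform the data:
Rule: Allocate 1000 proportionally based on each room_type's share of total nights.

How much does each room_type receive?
deluxe: 250.0, economy: 55.56, premium: 166.67, standard: 444.44, suite: 83.33

Step 1: Calculate total nights = 36
Step 2: Calculate each room_type's proportion:
  deluxe: 9/36 = 25.00% → 250.0
  economy: 2/36 = 5.56% → 55.56
  premium: 6/36 = 16.67% → 166.67
  standard: 16/36 = 44.44% → 444.44
  suite: 3/36 = 8.33% → 83.33
Step 3: Verify: sum of allocations ≈ 1000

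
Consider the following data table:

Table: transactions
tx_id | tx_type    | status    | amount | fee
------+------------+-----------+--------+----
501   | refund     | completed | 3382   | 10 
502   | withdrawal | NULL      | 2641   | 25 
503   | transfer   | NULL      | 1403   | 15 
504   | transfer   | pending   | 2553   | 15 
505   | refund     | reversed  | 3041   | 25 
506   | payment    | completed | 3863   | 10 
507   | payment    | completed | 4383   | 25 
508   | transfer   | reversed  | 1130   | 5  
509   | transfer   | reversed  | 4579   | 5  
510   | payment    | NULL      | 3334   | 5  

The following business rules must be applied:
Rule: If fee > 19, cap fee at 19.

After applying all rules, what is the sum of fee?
122

Step 1: 3 records have fee > 19
Step 2: These records originally summed to 75
Step 3: After capping: 3 × 19 = 57
Step 4: Unaffected records sum: 65
Step 5: Final sum = 57 + 65 = 122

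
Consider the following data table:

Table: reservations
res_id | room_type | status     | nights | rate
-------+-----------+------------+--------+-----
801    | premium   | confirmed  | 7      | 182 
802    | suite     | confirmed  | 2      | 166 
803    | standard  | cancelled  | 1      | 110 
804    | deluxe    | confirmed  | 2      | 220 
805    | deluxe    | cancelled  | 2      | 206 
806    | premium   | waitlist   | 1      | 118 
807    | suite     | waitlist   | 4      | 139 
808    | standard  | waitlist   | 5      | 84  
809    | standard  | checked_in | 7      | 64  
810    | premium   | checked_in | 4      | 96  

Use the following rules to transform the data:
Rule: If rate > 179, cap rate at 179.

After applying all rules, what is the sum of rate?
1314

Step 1: 3 records have rate > 179
Step 2: These records originally summed to 608
Step 3: After capping: 3 × 179 = 537
Step 4: Unaffected records sum: 777
Step 5: Final sum = 537 + 777 = 1314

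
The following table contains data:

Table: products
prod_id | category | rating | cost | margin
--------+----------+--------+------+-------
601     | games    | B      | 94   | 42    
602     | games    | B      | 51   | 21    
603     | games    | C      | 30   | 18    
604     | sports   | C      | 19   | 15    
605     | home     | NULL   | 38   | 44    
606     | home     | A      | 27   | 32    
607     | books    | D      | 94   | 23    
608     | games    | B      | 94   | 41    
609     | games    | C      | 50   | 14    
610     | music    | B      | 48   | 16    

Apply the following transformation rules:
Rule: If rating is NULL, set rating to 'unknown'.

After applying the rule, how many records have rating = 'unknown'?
1

Step 1: Count records where rating IS NULL
Step 2: Found 1 records with NULL rating
Step 3: These records will have rating set to 'unknown'
Step 4: Records already having rating = 'unknown': 0
Step 5: Answer: 1 + 0 = 1 records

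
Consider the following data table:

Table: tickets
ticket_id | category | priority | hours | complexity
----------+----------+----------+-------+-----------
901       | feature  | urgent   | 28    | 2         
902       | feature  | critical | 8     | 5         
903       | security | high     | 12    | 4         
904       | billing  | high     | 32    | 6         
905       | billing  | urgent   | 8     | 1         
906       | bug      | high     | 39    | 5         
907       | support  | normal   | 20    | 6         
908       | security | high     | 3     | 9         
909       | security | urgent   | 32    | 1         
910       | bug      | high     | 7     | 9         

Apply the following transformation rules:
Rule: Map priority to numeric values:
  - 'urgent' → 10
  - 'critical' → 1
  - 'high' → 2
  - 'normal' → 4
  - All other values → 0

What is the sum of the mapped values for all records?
45

Step 1: Apply mapping to each record
Step 2: Count by status:
  'urgent': 3 records × 10 = 30
  'critical': 1 records × 1 = 1
  'high': 5 records × 2 = 10
  'normal': 1 records × 4 = 4
Step 3: Sum all mapped values = 45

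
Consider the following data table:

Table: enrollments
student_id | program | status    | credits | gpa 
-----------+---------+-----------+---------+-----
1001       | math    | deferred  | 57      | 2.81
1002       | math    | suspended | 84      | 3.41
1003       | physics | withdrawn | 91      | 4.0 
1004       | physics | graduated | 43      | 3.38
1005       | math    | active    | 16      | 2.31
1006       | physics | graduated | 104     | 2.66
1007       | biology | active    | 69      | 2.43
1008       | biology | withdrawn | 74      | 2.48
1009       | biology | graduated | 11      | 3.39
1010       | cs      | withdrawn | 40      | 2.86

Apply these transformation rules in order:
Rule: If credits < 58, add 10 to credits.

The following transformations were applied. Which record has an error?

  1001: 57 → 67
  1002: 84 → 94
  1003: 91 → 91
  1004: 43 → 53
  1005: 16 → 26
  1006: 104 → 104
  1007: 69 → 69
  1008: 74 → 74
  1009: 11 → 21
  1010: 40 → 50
Record 1002 has an error. The correct transformed value should be 84, not 94.

Step 1: Check each record against the rule
Step 2: Record 1002 has credits = 84
Step 3: Since 84 >= 58, the bonus should not have been applied
Step 4: Correct value = 84, but claimed value = 94
Conclusion: Record 1002 has the error.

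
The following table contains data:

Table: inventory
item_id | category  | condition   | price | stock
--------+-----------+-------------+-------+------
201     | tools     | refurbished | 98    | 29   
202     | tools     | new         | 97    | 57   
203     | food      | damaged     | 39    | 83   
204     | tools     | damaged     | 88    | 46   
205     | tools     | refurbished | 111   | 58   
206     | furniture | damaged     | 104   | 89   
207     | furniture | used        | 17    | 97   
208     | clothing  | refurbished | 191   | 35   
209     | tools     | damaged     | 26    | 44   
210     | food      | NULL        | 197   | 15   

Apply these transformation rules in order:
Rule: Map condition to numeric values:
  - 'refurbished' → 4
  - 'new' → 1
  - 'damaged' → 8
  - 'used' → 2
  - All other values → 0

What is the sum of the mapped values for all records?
47

Step 1: Apply mapping to each record
Step 2: Count by status:
  'refurbished': 3 records × 4 = 12
  'new': 1 records × 1 = 1
  'damaged': 4 records × 8 = 32
  'used': 1 records × 2 = 2
Step 3: Sum all mapped values = 47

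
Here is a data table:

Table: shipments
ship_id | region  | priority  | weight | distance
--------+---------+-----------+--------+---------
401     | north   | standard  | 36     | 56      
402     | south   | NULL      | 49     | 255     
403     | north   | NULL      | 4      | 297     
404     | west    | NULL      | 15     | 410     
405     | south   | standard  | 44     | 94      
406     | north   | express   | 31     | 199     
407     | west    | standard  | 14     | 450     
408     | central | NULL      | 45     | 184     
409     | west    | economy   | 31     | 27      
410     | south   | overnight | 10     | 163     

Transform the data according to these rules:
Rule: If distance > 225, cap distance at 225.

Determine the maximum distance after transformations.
225

Step 1: Original maximum distance = 450
Step 2: Apply cap at 225
Step 3: 4 records had distance > 225 and were capped
Step 4: Maximum after transformation = 225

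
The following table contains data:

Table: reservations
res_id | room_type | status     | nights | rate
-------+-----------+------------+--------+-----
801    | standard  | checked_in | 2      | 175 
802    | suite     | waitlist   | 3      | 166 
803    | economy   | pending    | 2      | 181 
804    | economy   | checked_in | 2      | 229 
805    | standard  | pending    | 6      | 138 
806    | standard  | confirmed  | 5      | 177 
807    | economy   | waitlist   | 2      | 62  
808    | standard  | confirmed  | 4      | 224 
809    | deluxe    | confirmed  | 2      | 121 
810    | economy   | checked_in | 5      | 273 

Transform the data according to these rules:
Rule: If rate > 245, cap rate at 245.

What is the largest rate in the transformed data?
245

Step 1: Original maximum rate = 273
Step 2: Apply cap at 245
Step 3: 1 records had rate > 245 and were capped
Step 4: Maximum after transformation = 245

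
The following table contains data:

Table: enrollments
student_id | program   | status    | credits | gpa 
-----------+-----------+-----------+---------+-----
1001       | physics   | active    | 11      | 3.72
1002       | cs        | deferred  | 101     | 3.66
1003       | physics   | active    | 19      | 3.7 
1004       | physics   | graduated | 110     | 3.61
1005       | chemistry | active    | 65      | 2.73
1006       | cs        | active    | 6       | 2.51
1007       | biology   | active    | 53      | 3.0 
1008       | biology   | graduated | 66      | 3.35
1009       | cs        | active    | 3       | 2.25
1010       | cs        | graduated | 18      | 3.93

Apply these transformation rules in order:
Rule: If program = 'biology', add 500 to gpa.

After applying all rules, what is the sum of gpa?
1032.46

Step 1: Count records where program = 'biology': 2
Step 2: Total bonus added: 2 × 500 = 1000
Step 3: Original sum of gpa: 32.46
Step 4: Final sum = 32.46 + 1000 = 1032.46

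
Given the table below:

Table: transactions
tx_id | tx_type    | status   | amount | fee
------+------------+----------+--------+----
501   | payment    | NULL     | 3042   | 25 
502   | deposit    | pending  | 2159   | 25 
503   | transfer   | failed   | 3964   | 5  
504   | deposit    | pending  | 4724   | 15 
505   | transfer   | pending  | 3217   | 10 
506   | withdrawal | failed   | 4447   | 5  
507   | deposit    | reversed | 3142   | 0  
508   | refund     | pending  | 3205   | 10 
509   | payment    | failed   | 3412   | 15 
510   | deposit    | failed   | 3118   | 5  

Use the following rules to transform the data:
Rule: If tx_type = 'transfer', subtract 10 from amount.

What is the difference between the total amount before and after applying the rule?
20

Step 1: Original sum of amount = 34430
Step 2: 2 records have tx_type = 'transfer'
Step 3: Each affected record changes by -10
Step 4: Total change = 2 × -10 = -20
Step 5: New sum = 34430 + -20 = 34410
Step 6: Difference = |34410 - 34430| = 20
        (Sum decreased by 20)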